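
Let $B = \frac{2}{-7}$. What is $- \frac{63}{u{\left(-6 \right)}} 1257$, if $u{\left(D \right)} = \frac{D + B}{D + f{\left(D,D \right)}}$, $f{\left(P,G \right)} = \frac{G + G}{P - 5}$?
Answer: $- \frac{14967099}{242} \approx -61848.0$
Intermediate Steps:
$B = - \frac{2}{7}$ ($B = 2 \left(- \frac{1}{7}\right) = - \frac{2}{7} \approx -0.28571$)
$f{\left(P,G \right)} = \frac{2 G}{-5 + P}$
$u{\left(D \right)} = \frac{- \frac{2}{7} + D}{D + \frac{2 D}{-5 + D}}$ ($u{\left(D \right)} = \frac{D - \frac{2}{7}}{D + \frac{2 D}{-5 + D}} = \frac{- \frac{2}{7} + D}{D + \frac{2 D}{-5 + D}}$)
$- \frac{63}{u{\left(-6 \right)}} 1257 = - \frac{63}{\frac{1}{7} \frac{1}{-6} \frac{1}{-3 - 6} \left(-5 - 6\right) \left(-2 + 7 \left(-6\right)\right)} 1257 = - \frac{63}{\frac{1}{7} \left(- \frac{1}{6}\right) \frac{1}{-9} \left(-11\right) \left(-2 - 42\right)} 1257 = - \frac{63}{\frac{1}{7} \left(- \frac{1}{6}\right) \left(- \frac{1}{9}\right) \left(-11\right) \left(-44\right)} 1257 = - \frac{63}{\frac{242}{189}} \cdot 1257 = \left(-63\right) \frac{189}{242} \cdot 1257 = \left(- \frac{11907}{242}\right) 1257 = - \frac{14967099}{242}$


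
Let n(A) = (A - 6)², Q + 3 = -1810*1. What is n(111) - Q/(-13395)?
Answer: 147678062/13395 ≈ 11025.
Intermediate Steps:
Q = -1813 (Q = -3 - 1810*1 = -3 - 1810 = -1813)
n(A) = (-6 + A)²
n(111) - Q/(-13395) = (-6 + 111)² - (-1813)/(-13395) = 105² - (-1813)*(-1)/13395 = 11025 - 1*1813/13395 = 11025 - 1813/13395 = 147678062/13395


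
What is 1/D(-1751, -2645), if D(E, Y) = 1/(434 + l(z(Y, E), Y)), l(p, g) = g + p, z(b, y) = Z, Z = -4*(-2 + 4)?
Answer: -2219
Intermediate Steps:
Z = -8 (Z = -4*2 = -8)
z(b, y) = -8
D(E, Y) = 1/(426 + Y) (D(E, Y) = 1/(434 + (Y - 8)) = 1/(434 + (-8 + Y)) = 1/(426 + Y))
1/D(-1751, -2645) = 1/(1/(426 - 2645)) = 1/(1/(-2219)) = 1/(-1/2219) = -2219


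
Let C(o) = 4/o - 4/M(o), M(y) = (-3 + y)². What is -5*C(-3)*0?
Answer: 0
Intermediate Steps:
C(o) = -4/(-3 + o)² + 4/o (C(o) = 4/o - 4/(-3 + o)² = -4/(-3 + o)² + 4/o)
-5*C(-3)*0 = -5*(-4/(-3 - 3)² + 4/(-3))*0 = -5*(-4/(-6)² + 4*(-⅓))*0 = -5*(-4*1/36 - 4/3)*0 = -5*(-⅑ - 4/3)*0 = -5*(-13/9)*0 = (65/9)*0 = 0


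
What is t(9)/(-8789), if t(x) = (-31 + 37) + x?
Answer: -15/8789 ≈ -0.0017067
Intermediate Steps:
t(x) = 6 + x
t(9)/(-8789) = (6 + 9)/(-8789) = 15*(-1/8789) = -15/8789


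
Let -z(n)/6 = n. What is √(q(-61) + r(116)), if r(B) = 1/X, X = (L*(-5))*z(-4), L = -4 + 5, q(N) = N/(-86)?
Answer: √4665930/2580 ≈ 0.83724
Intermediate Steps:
q(N) = -N/86 (q(N) = N*(-1/86) = -N/86)
z(n) = -6*n
L = 1
X = -120 (X = (1*(-5))*(-6*(-4)) = -5*24 = -120)
r(B) = -1/120 (r(B) = 1/(-120) = -1/120)
√(q(-61) + r(116)) = √(-1/86*(-61) - 1/120) = √(61/86 - 1/120) = √(3617/5160) = √4665930/2580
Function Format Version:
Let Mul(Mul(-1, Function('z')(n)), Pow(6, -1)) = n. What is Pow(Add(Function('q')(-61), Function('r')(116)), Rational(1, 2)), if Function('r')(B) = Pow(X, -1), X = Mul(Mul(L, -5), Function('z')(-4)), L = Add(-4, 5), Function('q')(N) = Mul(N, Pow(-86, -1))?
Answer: Mul(Rational(1, 2580), Pow(4665930, Rational(1, 2))) ≈ 0.83724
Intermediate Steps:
Function('q')(N) = Mul(Rational(-1, 86), N) (Function('q')(N) = Mul(N, Rational(-1, 86)) = Mul(Rational(-1, 86), N))
Function('z')(n) = Mul(-6, n)
L = 1
X = -120 (X = Mul(Mul(1, -5), Mul(-6, -4)) = Mul(-5, 24) = -120)
Function('r')(B) = Rational(-1, 120) (Function('r')(B) = Pow(-120, -1) = Rational(-1, 120))
Pow(Add(Function('q')(-61), Function('r')(116)), Rational(1, 2)) = Pow(Add(Mul(Rational(-1, 86), -61), Rational(-1, 120)), Rational(1, 2)) = Pow(Add(Rational(61, 86), Rational(-1, 120)), Rational(1, 2)) = Pow(Rational(3617, 5160), Rational(1, 2)) = Mul(Rational(1, 2580), Pow(4665930, Rational(1, 2)))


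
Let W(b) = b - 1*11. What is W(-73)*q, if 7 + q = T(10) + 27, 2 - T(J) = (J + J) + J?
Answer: 672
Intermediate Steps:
T(J) = 2 - 3*J (T(J) = 2 - ((J + J) + J) = 2 - (2*J + J) = 2 - 3*J)
W(b) = -11 + b (W(b) = b - 11 = -11 + b)
q = -8 (q = -7 + ((2 - 3*10) + 27) = -7 + ((2 - 30) + 27) = -7 + (-28 + 27) = -7 - 1 = -8)
W(-73)*q = (-11 - 73)*(-8) = -84*(-8) = 672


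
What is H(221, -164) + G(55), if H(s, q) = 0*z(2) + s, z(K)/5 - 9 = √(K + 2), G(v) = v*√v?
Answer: 221 + 55*√55 ≈ 628.89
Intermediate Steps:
G(v) = v^(3/2)
z(K) = 45 + 5*√(2 + K) (z(K) = 45 + 5*√(K + 2) = 45 + 5*√(2 + K))
H(s, q) = s (H(s, q) = 0*(45 + 5*√(2 + 2)) + s = 0*(45 + 5*√4) + s = 0*(45 + 5*2) + s = 0*(45 + 10) + s = 0*55 + s = 0 + s = s)
H(221, -164) + G(55) = 221 + 55^(3/2) = 221 + 55*√55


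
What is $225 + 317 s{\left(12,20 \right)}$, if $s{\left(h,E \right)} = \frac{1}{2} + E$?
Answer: $\frac{13447}{2} \approx 6723.5$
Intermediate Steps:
$s{\left(h,E \right)} = \frac{1}{2} + E$
$225 + 317 s{\left(12,20 \right)} = 225 + 317 \left(\frac{1}{2} + 20\right) = 225 + 317 \cdot \frac{41}{2} = 225 + \frac{12997}{2} = \frac{13447}{2}$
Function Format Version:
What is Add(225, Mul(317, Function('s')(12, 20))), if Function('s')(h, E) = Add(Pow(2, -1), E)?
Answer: Rational(13447, 2) ≈ 6723.5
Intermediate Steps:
Function('s')(h, E) = Add(Rational(1, 2), E)
Add(225, Mul(317, Function('s')(12, 20))) = Add(225, Mul(317, Add(Rational(1, 2), 20))) = Add(225, Mul(317, Rational(41, 2))) = Add(225, Rational(12997, 2)) = Rational(13447, 2)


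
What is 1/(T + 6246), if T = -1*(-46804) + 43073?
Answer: 1/96123 ≈ 1.0403e-5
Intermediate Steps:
T = 89877 (T = 46804 + 43073 = 89877)
1/(T + 6246) = 1/(89877 + 6246) = 1/96123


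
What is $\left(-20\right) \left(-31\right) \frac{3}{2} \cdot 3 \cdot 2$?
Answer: $5580$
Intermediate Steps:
$\left(-20\right) \left(-31\right) \frac{3}{2} \cdot 3 \cdot 2 = 620 \cdot 3 \cdot \frac{1}{2} \cdot 3 \cdot 2 = 620 \cdot \frac{3}{2} \cdot 3 \cdot 2 = 620 \cdot \frac{9}{2} \cdot 2 = 620 \cdot 9 = 5580$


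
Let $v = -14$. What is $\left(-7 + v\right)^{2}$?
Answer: $441$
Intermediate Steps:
$\left(-7 + v\right)^{2} = \left(-7 - 14\right)^{2} = \left(-21\right)^{2} = 441$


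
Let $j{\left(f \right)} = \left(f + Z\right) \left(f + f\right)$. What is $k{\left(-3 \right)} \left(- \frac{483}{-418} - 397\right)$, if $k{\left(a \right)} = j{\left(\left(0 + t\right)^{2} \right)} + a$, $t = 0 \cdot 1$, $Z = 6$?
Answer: $\frac{496389}{418} \approx 1187.5$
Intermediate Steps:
$t = 0$
$j{\left(f \right)} = 2 f \left(6 + f\right)$ ($j{\left(f \right)} = \left(f + 6\right) \left(f + f\right) = \left(6 + f\right) 2 f = 2 f \left(6 + f\right)$)
$k{\left(a \right)} = a$ ($k{\left(a \right)} = 2 \left(0 + 0\right)^{2} \left(6 + \left(0 + 0\right)^{2}\right) + a = 2 \cdot 0^{2} \left(6 + 0^{2}\right) + a = 2 \cdot 0 \left(6 + 0\right) + a = 2 \cdot 0 \cdot 6 + a = 0 + a = a$)
$k{\left(-3 \right)} \left(- \frac{483}{-418} - 397\right) = - 3 \left(- \frac{483}{-418} - 397\right) = - 3 \left(\left(-483\right) \left(- \frac{1}{418}\right) - 397\right) = - 3 \left(\frac{483}{418} - 397\right) = \left(-3\right) \left(- \frac{165463}{418}\right) = \frac{496389}{418}$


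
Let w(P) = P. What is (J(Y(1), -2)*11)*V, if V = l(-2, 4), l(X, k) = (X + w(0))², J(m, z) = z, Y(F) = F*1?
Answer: -88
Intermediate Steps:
Y(F) = F
l(X, k) = X² (l(X, k) = (X + 0)² = X²)
V = 4 (V = (-2)² = 4)
(J(Y(1), -2)*11)*V = -2*11*4 = -22*4 = -88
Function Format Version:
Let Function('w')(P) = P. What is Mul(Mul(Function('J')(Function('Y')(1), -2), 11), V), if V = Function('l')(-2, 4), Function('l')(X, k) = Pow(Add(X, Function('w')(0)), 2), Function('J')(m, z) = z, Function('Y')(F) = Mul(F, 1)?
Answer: -88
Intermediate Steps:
Function('Y')(F) = F
Function('l')(X, k) = Pow(X, 2) (Function('l')(X, k) = Pow(Add(X, 0), 2) = Pow(X, 2))
V = 4 (V = Pow(-2, 2) = 4)
Mul(Mul(Function('J')(Function('Y')(1), -2), 11), V) = Mul(Mul(-2, 11), 4) = Mul(-22, 4) = -88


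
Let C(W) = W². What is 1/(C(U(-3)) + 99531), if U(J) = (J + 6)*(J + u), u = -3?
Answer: 1/99855 ≈ 1.0015e-5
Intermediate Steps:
U(J) = (-3 + J)*(6 + J) (U(J) = (J + 6)*(J - 3) = (6 + J)*(-3 + J) = (-3 + J)*(6 + J))
1/(C(U(-3)) + 99531) = 1/((-18 + (-3)² + 3*(-3))² + 99531) = 1/((-18 + 9 - 9)² + 99531) = 1/((-18)² + 99531) = 1/(324 + 99531) = 1/99855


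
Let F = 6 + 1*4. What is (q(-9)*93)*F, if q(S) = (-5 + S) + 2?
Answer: -11160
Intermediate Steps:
q(S) = -3 + S
F = 10 (F = 6 + 4 = 10)
(q(-9)*93)*F = ((-3 - 9)*93)*10 = -12*93*10 = -1116*10 = -11160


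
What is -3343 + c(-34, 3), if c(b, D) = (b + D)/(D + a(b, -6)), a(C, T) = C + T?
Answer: -123660/37 ≈ -3342.2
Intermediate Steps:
c(b, D) = (D + b)/(-6 + D + b) (c(b, D) = (b + D)/(D + (b - 6)) = (D + b)/(D + (-6 + b)) = (D + b)/(-6 + D + b))
-3343 + c(-34, 3) = -3343 + (3 - 34)/(-6 + 3 - 34) = -3343 - 31/(-37) = -3343 - 1/37*(-31) = -3343 + 31/37 = -123660/37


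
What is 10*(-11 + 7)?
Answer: -40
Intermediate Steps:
10*(-11 + 7) = 10*(-4) = -40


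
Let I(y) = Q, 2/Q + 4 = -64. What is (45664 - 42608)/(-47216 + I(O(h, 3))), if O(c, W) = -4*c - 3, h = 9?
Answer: -103904/1605345 ≈ -0.064724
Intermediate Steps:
Q = -1/34 (Q = 2/(-4 - 64) = 2/(-68) = 2*(-1/68) = -1/34 ≈ -0.029412)
O(c, W) = -3 - 4*c
I(y) = -1/34
(45664 - 42608)/(-47216 + I(O(h, 3))) = (45664 - 42608)/(-47216 - 1/34) = 3056/(-1605345/34) = 3056*(-34/1605345) = -103904/1605345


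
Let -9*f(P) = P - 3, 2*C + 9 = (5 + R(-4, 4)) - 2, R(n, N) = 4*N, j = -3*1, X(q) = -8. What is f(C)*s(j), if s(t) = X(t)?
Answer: 16/9 ≈ 1.7778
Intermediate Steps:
j = -3
s(t) = -8
C = 5 (C = -9/2 + ((5 + 4*4) - 2)/2 = -9/2 + ((5 + 16) - 2)/2 = -9/2 + (21 - 2)/2 = -9/2 + (1/2)*19 = -9/2 + 19/2 = 5)
f(P) = 1/3 - P/9 (f(P) = -(P - 3)/9 = -(-3 + P)/9 = 1/3 - P/9)
f(C)*s(j) = (1/3 - 1/9*5)*(-8) = (1/3 - 5/9)*(-8) = -2/9*(-8) = 16/9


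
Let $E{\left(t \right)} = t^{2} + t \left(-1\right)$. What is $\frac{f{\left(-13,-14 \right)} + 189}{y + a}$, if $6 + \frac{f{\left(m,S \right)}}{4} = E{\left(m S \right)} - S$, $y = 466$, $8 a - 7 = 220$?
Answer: $\frac{1055912}{3955} \approx 266.98$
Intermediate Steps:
$a = \frac{227}{8}$ ($a = \frac{7}{8} + \frac{1}{8} \cdot 220 = \frac{7}{8} + \frac{55}{2} = \frac{227}{8} \approx 28.375$)
$E{\left(t \right)} = t^{2} - t$
$f{\left(m,S \right)} = -24 - 4 S + 4 S m \left(-1 + S m\right)$ ($f{\left(m,S \right)} = -24 + 4 \left(m S \left(-1 + m S\right) - S\right) = -24 + 4 \left(S m \left(-1 + S m\right) - S\right) = -24 + 4 \left(- S + S m \left(-1 + S m\right)\right) = -24 + \left(- 4 S + 4 S m \left(-1 + S m\right)\right) = -24 - 4 S + 4 S m \left(-1 + S m\right)$)
$\frac{f{\left(-13,-14 \right)} + 189}{y + a} = \frac{\left(-24 - -56 + 4 \left(-14\right) \left(-13\right) \left(-1 - -182\right)\right) + 189}{466 + \frac{227}{8}} = \frac{\left(-24 + 56 + 4 \left(-14\right) \left(-13\right) \left(-1 + 182\right)\right) + 189}{\frac{3955}{8}} = \left(\left(-24 + 56 + 4 \left(-14\right) \left(-13\right) 181\right) + 189\right) \frac{8}{3955} = \left(\left(-24 + 56 + 131768\right) + 189\right) \frac{8}{3955} = \left(131800 + 189\right) \frac{8}{3955} = 131989 \cdot \frac{8}{3955} = \frac{1055912}{3955}$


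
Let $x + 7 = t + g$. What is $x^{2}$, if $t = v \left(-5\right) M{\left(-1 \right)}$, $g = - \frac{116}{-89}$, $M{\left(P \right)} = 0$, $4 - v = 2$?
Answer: $\frac{257049}{7921} \approx 32.452$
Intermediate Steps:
$v = 2$ ($v = 4 - 2 = 2$)
$g = \frac{116}{89}$ ($g = \left(-116\right) \left(- \frac{1}{89}\right) = \frac{116}{89} \approx 1.3034$)
$t = 0$ ($t = 2 \left(-5\right) 0 = \left(-10\right) 0 = 0$)
$x = - \frac{507}{89}$ ($x = -7 + \left(0 + \frac{116}{89}\right) = -7 + \frac{116}{89} = - \frac{507}{89} \approx -5.6966$)
$x^{2} = \left(- \frac{507}{89}\right)^{2} = \frac{257049}{7921}$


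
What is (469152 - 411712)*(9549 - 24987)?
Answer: -886758720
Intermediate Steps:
(469152 - 411712)*(9549 - 24987) = 57440*(-15438) = -886758720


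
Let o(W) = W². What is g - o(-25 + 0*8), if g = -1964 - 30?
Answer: -2619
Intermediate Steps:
g = -1994
g - o(-25 + 0*8) = -1994 - (-25 + 0*8)² = -1994 - (-25 + 0)² = -1994 - 1*(-25)² = -1994 - 1*625 = -1994 - 625 = -2619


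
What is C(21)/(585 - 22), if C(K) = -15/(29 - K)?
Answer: -15/4504 ≈ -0.0033304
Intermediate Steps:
C(21)/(585 - 22) = (15/(-29 + 21))/(585 - 22) = (15/(-8))/563 = (15*(-⅛))/563 = (1/563)*(-15/8) = -15/4504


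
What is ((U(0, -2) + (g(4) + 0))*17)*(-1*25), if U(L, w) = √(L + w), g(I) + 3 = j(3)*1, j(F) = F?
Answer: -425*I*√2 ≈ -601.04*I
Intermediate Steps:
g(I) = 0 (g(I) = -3 + 3*1 = -3 + 3 = 0)
((U(0, -2) + (g(4) + 0))*17)*(-1*25) = ((√(0 - 2) + (0 + 0))*17)*(-1*25) = ((√(-2) + 0)*17)*(-25) = ((I*√2 + 0)*17)*(-25) = ((I*√2)*17)*(-25) = (17*I*√2)*(-25) = -425*I*√2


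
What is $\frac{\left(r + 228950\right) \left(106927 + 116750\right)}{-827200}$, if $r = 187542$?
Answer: $- \frac{23289920271}{206800} \approx -1.1262 \cdot 10^{5}$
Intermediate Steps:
$\frac{\left(r + 228950\right) \left(106927 + 116750\right)}{-827200} = \frac{\left(187542 + 228950\right) \left(106927 + 116750\right)}{-827200} = 416492 \cdot 223677 \left(- \frac{1}{827200}\right) = 93159681084 \left(- \frac{1}{827200}\right) = - \frac{23289920271}{206800}$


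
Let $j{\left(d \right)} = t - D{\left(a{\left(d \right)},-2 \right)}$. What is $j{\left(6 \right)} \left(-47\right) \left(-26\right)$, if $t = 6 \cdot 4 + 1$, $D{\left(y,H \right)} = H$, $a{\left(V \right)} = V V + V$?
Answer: $32994$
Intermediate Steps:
$a{\left(V \right)} = V + V^{2}$ ($a{\left(V \right)} = V^{2} + V = V + V^{2}$)
$t = 25$ ($t = 24 + 1 = 25$)
$j{\left(d \right)} = 27$ ($j{\left(d \right)} = 25 - -2 = 25 + 2 = 27$)
$j{\left(6 \right)} \left(-47\right) \left(-26\right) = 27 \left(-47\right) \left(-26\right) = \left(-1269\right) \left(-26\right) = 32994$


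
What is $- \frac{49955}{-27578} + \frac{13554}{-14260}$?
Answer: $\frac{42320761}{49157785} \approx 0.86092$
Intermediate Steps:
$- \frac{49955}{-27578} + \frac{13554}{-14260} = \left(-49955\right) \left(- \frac{1}{27578}\right) + 13554 \left(- \frac{1}{14260}\right) = \frac{49955}{27578} - \frac{6777}{7130} = \frac{42320761}{49157785}$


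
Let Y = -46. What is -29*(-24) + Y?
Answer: 650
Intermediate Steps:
-29*(-24) + Y = -29*(-24) - 46 = 696 - 46 = 650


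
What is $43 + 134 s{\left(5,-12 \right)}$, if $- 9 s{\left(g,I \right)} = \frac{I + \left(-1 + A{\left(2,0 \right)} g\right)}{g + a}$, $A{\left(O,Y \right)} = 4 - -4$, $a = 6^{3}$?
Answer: $\frac{9101}{221} \approx 41.181$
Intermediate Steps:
$a = 216$
$A{\left(O,Y \right)} = 8$ ($A{\left(O,Y \right)} = 4 + 4 = 8$)
$s{\left(g,I \right)} = - \frac{-1 + I + 8 g}{9 \left(216 + g\right)}$ ($s{\left(g,I \right)} = - \frac{\left(I + \left(-1 + 8 g\right)\right) \frac{1}{g + 216}}{9} = - \frac{\left(-1 + I + 8 g\right) \frac{1}{216 + g}}{9} = - \frac{\frac{1}{216 + g} \left(-1 + I + 8 g\right)}{9} = - \frac{-1 + I + 8 g}{9 \left(216 + g\right)}$)
$43 + 134 s{\left(5,-12 \right)} = 43 + 134 \frac{1 - -12 - 40}{9 \left(216 + 5\right)} = 43 + 134 \frac{1 + 12 - 40}{9 \cdot 221} = 43 + 134 \cdot \frac{1}{9} \cdot \frac{1}{221} \left(-27\right) = 43 + 134 \left(- \frac{3}{221}\right) = 43 - \frac{402}{221} = \frac{9101}{221}$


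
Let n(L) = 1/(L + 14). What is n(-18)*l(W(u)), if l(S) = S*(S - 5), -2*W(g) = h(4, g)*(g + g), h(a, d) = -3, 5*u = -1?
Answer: -21/25 ≈ -0.84000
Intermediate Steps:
u = -⅕ (u = (⅕)*(-1) = -⅕ ≈ -0.20000)
n(L) = 1/(14 + L)
W(g) = 3*g (W(g) = -(-3)*(g + g)/2 = -(-3)*2*g/2 = -(-3)*g = 3*g)
l(S) = S*(-5 + S)
n(-18)*l(W(u)) = ((3*(-⅕))*(-5 + 3*(-⅕)))/(14 - 18) = (-3*(-5 - ⅗)/5)/(-4) = -(-3)*(-28)/(20*5) = -¼*84/25 = -21/25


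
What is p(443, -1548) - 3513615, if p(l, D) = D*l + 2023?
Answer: -4197356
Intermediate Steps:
p(l, D) = 2023 + D*l
p(443, -1548) - 3513615 = (2023 - 1548*443) - 3513615 = (2023 - 685764) - 3513615 = -683741 - 3513615 = -4197356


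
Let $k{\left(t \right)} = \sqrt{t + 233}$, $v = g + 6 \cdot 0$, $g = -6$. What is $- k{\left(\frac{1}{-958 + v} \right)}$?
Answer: $- \frac{\sqrt{54131251}}{482} \approx -15.264$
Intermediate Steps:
$v = -6$ ($v = -6 + 6 \cdot 0 = -6 + 0 = -6$)
$k{\left(t \right)} = \sqrt{233 + t}$
$- k{\left(\frac{1}{-958 + v} \right)} = - \sqrt{233 + \frac{1}{-958 - 6}} = - \sqrt{233 + \frac{1}{-964}} = - \sqrt{233 - \frac{1}{964}} = - \sqrt{\frac{224611}{964}} = - \frac{\sqrt{54131251}}{482}$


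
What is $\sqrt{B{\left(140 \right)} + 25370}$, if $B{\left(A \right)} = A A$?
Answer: $\sqrt{44970} \approx 212.06$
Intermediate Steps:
$B{\left(A \right)} = A^{2}$
$\sqrt{B{\left(140 \right)} + 25370} = \sqrt{140^{2} + 25370} = \sqrt{19600 + 25370} = \sqrt{44970}$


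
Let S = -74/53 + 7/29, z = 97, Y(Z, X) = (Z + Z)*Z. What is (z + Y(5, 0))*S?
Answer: -260925/1537 ≈ -169.76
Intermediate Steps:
Y(Z, X) = 2*Z² (Y(Z, X) = (2*Z)*Z = 2*Z²)
S = -1775/1537 (S = -74*1/53 + 7*(1/29) = -74/53 + 7/29 = -1775/1537 ≈ -1.1548)
(z + Y(5, 0))*S = (97 + 2*5²)*(-1775/1537) = (97 + 2*25)*(-1775/1537) = (97 + 50)*(-1775/1537) = 147*(-1775/1537) = -260925/1537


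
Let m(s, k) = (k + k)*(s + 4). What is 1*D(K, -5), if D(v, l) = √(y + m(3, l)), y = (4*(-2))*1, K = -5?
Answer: I*√78 ≈ 8.8318*I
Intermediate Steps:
y = -8 (y = -8*1 = -8)
m(s, k) = 2*k*(4 + s) (m(s, k) = (2*k)*(4 + s) = 2*k*(4 + s))
D(v, l) = √(-8 + 14*l) (D(v, l) = √(-8 + 2*l*(4 + 3)) = √(-8 + 2*l*7) = √(-8 + 14*l))
1*D(K, -5) = 1*√(-8 + 14*(-5)) = 1*√(-8 - 70) = 1*√(-78) = 1*(I*√78) = I*√78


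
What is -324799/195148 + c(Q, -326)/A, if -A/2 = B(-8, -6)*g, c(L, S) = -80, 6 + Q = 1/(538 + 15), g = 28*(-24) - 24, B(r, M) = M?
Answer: -84284669/50933628 ≈ -1.6548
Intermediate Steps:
g = -696 (g = -672 - 24 = -696)
Q = -3317/553 (Q = -6 + 1/(538 + 15) = -6 + 1/553 = -3317/553 ≈ -5.9982)
A = -8352 (A = -(-12)*(-696) = -2*4176 = -8352)
-324799/195148 + c(Q, -326)/A = -324799/195148 - 80/(-8352) = -324799*1/195148 - 80*(-1/8352) = -324799/195148 + 5/522 = -84284669/50933628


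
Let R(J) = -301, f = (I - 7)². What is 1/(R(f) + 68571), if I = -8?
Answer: 1/68270 ≈ 1.4648e-5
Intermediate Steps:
f = 225 (f = (-8 - 7)² = (-15)² = 225)
1/(R(f) + 68571) = 1/(-301 + 68571) = 1/68270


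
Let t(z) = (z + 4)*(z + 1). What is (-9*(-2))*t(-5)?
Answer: 72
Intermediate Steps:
t(z) = (1 + z)*(4 + z) (t(z) = (4 + z)*(1 + z) = (1 + z)*(4 + z))
(-9*(-2))*t(-5) = (-9*(-2))*(4 + (-5)² + 5*(-5)) = 18*(4 + 25 - 25) = 18*4 = 72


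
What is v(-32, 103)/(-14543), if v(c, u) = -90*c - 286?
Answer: -2594/14543 ≈ -0.17837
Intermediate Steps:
v(c, u) = -286 - 90*c
v(-32, 103)/(-14543) = (-286 - 90*(-32))/(-14543) = (-286 + 2880)*(-1/14543) = 2594*(-1/14543) = -2594/14543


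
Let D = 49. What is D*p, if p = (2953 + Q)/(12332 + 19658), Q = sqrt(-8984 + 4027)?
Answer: 20671/4570 + 7*I*sqrt(4957)/4570 ≈ 4.5232 + 0.10784*I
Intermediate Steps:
Q = I*sqrt(4957) (Q = sqrt(-4957) = I*sqrt(4957) ≈ 70.406*I)
p = 2953/31990 + I*sqrt(4957)/31990 (p = (2953 + I*sqrt(4957))/(12332 + 19658) = (2953 + I*sqrt(4957))/31990 = (2953 + I*sqrt(4957))*(1/31990) = 2953/31990 + I*sqrt(4957)/31990 ≈ 0.09231 + 0.0022009*I)
D*p = 49*(2953/31990 + I*sqrt(4957)/31990) = 20671/4570 + 7*I*sqrt(4957)/4570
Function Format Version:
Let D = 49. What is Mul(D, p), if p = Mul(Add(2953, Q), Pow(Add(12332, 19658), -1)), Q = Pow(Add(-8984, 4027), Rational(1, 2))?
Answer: Add(Rational(20671, 4570), Mul(Rational(7, 4570), I, Pow(4957, Rational(1, 2)))) ≈ Add(4.5232, Mul(0.10784, I))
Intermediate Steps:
Q = Mul(I, Pow(4957, Rational(1, 2))) (Q = Pow(-4957, Rational(1, 2)) = Mul(I, Pow(4957, Rational(1, 2))) ≈ Mul(70.406, I))
p = Add(Rational(2953, 31990), Mul(Rational(1, 31990), I, Pow(4957, Rational(1, 2)))) (p = Mul(Add(2953, Mul(I, Pow(4957, Rational(1, 2)))), Pow(Add(12332, 19658), -1)) = Mul(Add(2953, Mul(I, Pow(4957, Rational(1, 2)))), Pow(31990, -1)) = Mul(Add(2953, Mul(I, Pow(4957, Rational(1, 2)))), Rational(1, 31990)) = Add(Rational(2953, 31990), Mul(Rational(1, 31990), I, Pow(4957, Rational(1, 2)))) ≈ Add(0.092310, Mul(0.0022009, I)))
Mul(D, p) = Mul(49, Add(Rational(2953, 31990), Mul(Rational(1, 31990), I, Pow(4957, Rational(1, 2))))) = Add(Rational(20671, 4570), Mul(Rational(7, 4570), I, Pow(4957, Rational(1, 2))))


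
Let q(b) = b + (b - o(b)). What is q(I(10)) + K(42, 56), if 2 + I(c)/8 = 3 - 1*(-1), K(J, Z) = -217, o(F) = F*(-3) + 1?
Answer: -138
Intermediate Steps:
o(F) = 1 - 3*F (o(F) = -3*F + 1 = 1 - 3*F)
I(c) = 16 (I(c) = -16 + 8*(3 - 1*(-1)) = -16 + 8*(3 + 1) = -16 + 8*4 = -16 + 32 = 16)
q(b) = -1 + 5*b (q(b) = b + (b - (1 - 3*b)) = b + (b + (-1 + 3*b)) = b + (-1 + 4*b) = -1 + 5*b)
q(I(10)) + K(42, 56) = (-1 + 5*16) - 217 = (-1 + 80) - 217 = 79 - 217 = -138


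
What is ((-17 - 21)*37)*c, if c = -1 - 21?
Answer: 30932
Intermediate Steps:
c = -22
((-17 - 21)*37)*c = ((-17 - 21)*37)*(-22) = -38*37*(-22) = -1406*(-22) = 30932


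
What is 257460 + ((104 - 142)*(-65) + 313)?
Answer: 260243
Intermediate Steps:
257460 + ((104 - 142)*(-65) + 313) = 257460 + (-38*(-65) + 313) = 257460 + (2470 + 313) = 257460 + 2783 = 260243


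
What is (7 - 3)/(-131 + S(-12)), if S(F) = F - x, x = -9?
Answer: -2/67 ≈ -0.029851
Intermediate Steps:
S(F) = 9 + F (S(F) = F - 1*(-9) = F + 9 = 9 + F)
(7 - 3)/(-131 + S(-12)) = (7 - 3)/(-131 + (9 - 12)) = 4/(-131 - 3) = 4/(-134) = -1/134*4 = -2/67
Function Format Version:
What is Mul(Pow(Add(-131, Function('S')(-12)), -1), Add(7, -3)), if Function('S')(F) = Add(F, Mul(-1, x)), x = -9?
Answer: Rational(-2, 67) ≈ -0.029851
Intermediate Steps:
Function('S')(F) = Add(9, F) (Function('S')(F) = Add(F, Mul(-1, -9)) = Add(F, 9) = Add(9, F))
Mul(Pow(Add(-131, Function('S')(-12)), -1), Add(7, -3)) = Mul(Pow(Add(-131, Add(9, -12)), -1), Add(7, -3)) = Mul(Pow(Add(-131, -3), -1), 4) = Mul(Pow(-134, -1), 4) = Mul(Rational(-1, 134), 4) = Rational(-2, 67)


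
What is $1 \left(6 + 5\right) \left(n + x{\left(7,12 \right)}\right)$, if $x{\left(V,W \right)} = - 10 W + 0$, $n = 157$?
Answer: $407$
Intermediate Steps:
$x{\left(V,W \right)} = - 10 W$
$1 \left(6 + 5\right) \left(n + x{\left(7,12 \right)}\right) = 1 \left(6 + 5\right) \left(157 - 120\right) = 1 \cdot 11 \left(157 - 120\right) = 11 \cdot 37 = 407$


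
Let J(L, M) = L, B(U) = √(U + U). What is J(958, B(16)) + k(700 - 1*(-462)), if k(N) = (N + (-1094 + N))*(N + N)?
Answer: 2859478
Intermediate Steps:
B(U) = √2*√U (B(U) = √(2*U) = √2*√U)
k(N) = 2*N*(-1094 + 2*N) (k(N) = (-1094 + 2*N)*(2*N) = 2*N*(-1094 + 2*N))
J(958, B(16)) + k(700 - 1*(-462)) = 958 + 4*(700 - 1*(-462))*(-547 + (700 - 1*(-462))) = 958 + 4*(700 + 462)*(-547 + (700 + 462)) = 958 + 4*1162*(-547 + 1162) = 958 + 4*1162*615 = 958 + 2858520 = 2859478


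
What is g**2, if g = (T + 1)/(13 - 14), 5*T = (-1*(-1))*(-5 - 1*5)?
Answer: 1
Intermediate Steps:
T = -2 (T = ((-1*(-1))*(-5 - 1*5))/5 = (1*(-5 - 5))/5 = (1*(-10))/5 = (1/5)*(-10) = -2)
g = 1 (g = (-2 + 1)/(13 - 14) = -1/(-1) = -1*(-1) = 1)
g**2 = 1**2 = 1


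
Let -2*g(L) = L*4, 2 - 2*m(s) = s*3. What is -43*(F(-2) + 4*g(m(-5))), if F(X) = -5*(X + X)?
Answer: 2064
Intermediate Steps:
m(s) = 1 - 3*s/2 (m(s) = 1 - s*3/2 = 1 - 3*s/2)
g(L) = -2*L (g(L) = -L*4/2 = -2*L)
F(X) = -10*X
-43*(F(-2) + 4*g(m(-5))) = -43*(-10*(-2) + 4*(-2*(1 - 3/2*(-5)))) = -43*(20 + 4*(-2*(1 + 15/2))) = -43*(20 + 4*(-2*17/2)) = -43*(20 + 4*(-17)) = -43*(20 - 68) = -43*(-48) = 2064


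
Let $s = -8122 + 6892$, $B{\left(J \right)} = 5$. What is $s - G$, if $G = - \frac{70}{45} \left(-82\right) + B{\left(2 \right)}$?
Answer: $- \frac{12263}{9} \approx -1362.6$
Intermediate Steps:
$s = -1230$
$G = \frac{1193}{9}$ ($G = - \frac{70}{45} \left(-82\right) + 5 = \left(-70\right) \frac{1}{45} \left(-82\right) + 5 = \left(- \frac{14}{9}\right) \left(-82\right) + 5 = \frac{1148}{9} + 5 = \frac{1193}{9} \approx 132.56$)
$s - G = -1230 - \frac{1193}{9} = - \frac{12263}{9}$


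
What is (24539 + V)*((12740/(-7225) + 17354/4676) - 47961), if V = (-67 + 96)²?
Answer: -411220315379322/337841 ≈ -1.2172e+9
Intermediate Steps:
V = 841 (V = 29² = 841)
(24539 + V)*((12740/(-7225) + 17354/4676) - 47961) = (24539 + 841)*((12740/(-7225) + 17354/4676) - 47961) = 25380*((12740*(-1/7225) + 17354*(1/4676)) - 47961) = 25380*((-2548/1445 + 8677/2338) - 47961) = 25380*(6581041/3378410 - 47961) = 25380*(-162025340969/3378410) = -411220315379322/337841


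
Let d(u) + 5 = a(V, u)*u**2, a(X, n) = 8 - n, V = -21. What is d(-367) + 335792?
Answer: 50844162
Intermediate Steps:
d(u) = -5 + u**2*(8 - u) (d(u) = -5 + (8 - u)*u**2 = -5 + u**2*(8 - u))
d(-367) + 335792 = (-5 + (-367)**2*(8 - 1*(-367))) + 335792 = (-5 + 134689*(8 + 367)) + 335792 = (-5 + 134689*375) + 335792 = (-5 + 50508375) + 335792 = 50508370 + 335792 = 50844162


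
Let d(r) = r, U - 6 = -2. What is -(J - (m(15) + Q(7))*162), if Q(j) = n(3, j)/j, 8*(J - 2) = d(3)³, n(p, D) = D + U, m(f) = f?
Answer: 150035/56 ≈ 2679.2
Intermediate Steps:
U = 4 (U = 6 - 2 = 4)
n(p, D) = 4 + D (n(p, D) = D + 4 = 4 + D)
J = 43/8 (J = 2 + (⅛)*3³ = 2 + (⅛)*27 = 2 + 27/8 = 43/8 ≈ 5.3750)
Q(j) = (4 + j)/j
-(J - (m(15) + Q(7))*162) = -(43/8 - (15 + (4 + 7)/7)*162) = -(43/8 - (15 + (⅐)*11)*162) = -(43/8 - (15 + 11/7)*162) = -(43/8 - 116*162/7) = -(43/8 - 1*18792/7) = -(43/8 - 18792/7) = -1*(-150035/56) = 150035/56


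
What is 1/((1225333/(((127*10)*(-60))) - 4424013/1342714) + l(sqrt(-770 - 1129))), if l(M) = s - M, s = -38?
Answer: -150155783750347548095400/13585070096503797102167161 + 7851239767890994680000*I*sqrt(211)/13585070096503797102167161 ≈ -0.011053 + 0.0083949*I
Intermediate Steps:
l(M) = -38 - M
1/((1225333/(((127*10)*(-60))) - 4424013/1342714) + l(sqrt(-770 - 1129))) = 1/((1225333/(((127*10)*(-60))) - 4424013/1342714) + (-38 - sqrt(-770 - 1129))) = 1/((1225333/((1270*(-60))) - 4424013*1/1342714) + (-38 - sqrt(-1899))) = 1/((1225333/(-76200) - 4424013/1342714) + (-38 - 3*I*sqrt(211))) = 1/((1225333*(-1/76200) - 4424013/1342714) + (-38 - 3*I*sqrt(211))) = 1/((-1225333/76200 - 4424013/1342714) + (-38 - 3*I*sqrt(211))) = 1/(-991190782181/51157403400 + (-38 - 3*I*sqrt(211))) = 1/(-2935172111381/51157403400 - 3*I*sqrt(211))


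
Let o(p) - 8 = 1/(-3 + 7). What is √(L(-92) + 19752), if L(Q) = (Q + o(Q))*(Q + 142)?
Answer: √62258/2 ≈ 124.76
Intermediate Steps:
o(p) = 33/4 (o(p) = 8 + 1/(-3 + 7) = 8 + 1/4 = 8 + ¼ = 33/4)
L(Q) = (142 + Q)*(33/4 + Q) (L(Q) = (Q + 33/4)*(Q + 142) = (33/4 + Q)*(142 + Q) = (142 + Q)*(33/4 + Q))
√(L(-92) + 19752) = √((2343/2 + (-92)² + (601/4)*(-92)) + 19752) = √((2343/2 + 8464 - 13823) + 19752) = √(-8375/2 + 19752) = √(31129/2) = √62258/2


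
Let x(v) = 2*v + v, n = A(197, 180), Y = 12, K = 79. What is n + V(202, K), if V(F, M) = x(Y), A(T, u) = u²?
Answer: 32436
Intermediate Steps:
n = 32400 (n = 180² = 32400)
x(v) = 3*v
V(F, M) = 36 (V(F, M) = 3*12 = 36)
n + V(202, K) = 32400 + 36 = 32436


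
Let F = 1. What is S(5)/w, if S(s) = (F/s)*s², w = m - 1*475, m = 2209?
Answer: 5/1734 ≈ 0.0028835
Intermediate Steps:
w = 1734 (w = 2209 - 1*475 = 2209 - 475 = 1734)
S(s) = s (S(s) = (1/s)*s² = s²/s = s)
S(5)/w = 5/1734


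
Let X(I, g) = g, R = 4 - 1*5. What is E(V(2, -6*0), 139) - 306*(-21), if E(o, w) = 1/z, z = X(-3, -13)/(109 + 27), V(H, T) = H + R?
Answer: 83402/13 ≈ 6415.5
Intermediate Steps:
R = -1 (R = 4 - 5 = -1)
V(H, T) = -1 + H (V(H, T) = H - 1 = -1 + H)
z = -13/136 (z = -13/(109 + 27) = -13/136 ≈ -0.095588)
E(o, w) = -136/13 (E(o, w) = 1/(-13/136) = -136/13)
E(V(2, -6*0), 139) - 306*(-21) = -136/13 - 306*(-21) = -136/13 - 1*(-6426) = -136/13 + 6426 = 83402/13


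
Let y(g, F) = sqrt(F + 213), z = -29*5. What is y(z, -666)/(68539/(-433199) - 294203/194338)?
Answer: -84187027262*I*sqrt(453)/140768177579 ≈ -12.729*I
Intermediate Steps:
z = -145
y(g, F) = sqrt(213 + F)
y(z, -666)/(68539/(-433199) - 294203/194338) = sqrt(213 - 666)/(68539/(-433199) - 294203/194338) = sqrt(-453)/(68539*(-1/433199) - 294203*1/194338) = (I*sqrt(453))/(-68539/433199 - 294203/194338) = (I*sqrt(453))/(-140768177579/84187027262) = (I*sqrt(453))*(-84187027262/140768177579) = -84187027262*I*sqrt(453)/140768177579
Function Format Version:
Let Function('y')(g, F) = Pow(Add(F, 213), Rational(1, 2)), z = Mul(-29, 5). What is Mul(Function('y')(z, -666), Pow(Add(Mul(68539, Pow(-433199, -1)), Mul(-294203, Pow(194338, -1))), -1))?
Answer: Mul(Rational(-84187027262, 140768177579), I, Pow(453, Rational(1, 2))) ≈ Mul(-12.729, I)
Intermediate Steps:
z = -145
Function('y')(g, F) = Pow(Add(213, F), Rational(1, 2))
Mul(Function('y')(z, -666), Pow(Add(Mul(68539, Pow(-433199, -1)), Mul(-294203, Pow(194338, -1))), -1)) = Mul(Pow(Add(213, -666), Rational(1, 2)), Pow(Add(Mul(68539, Pow(-433199, -1)), Mul(-294203, Pow(194338, -1))), -1)) = Mul(Pow(-453, Rational(1, 2)), Pow(Add(Mul(68539, Rational(-1, 433199)), Mul(-294203, Rational(1, 194338))), -1)) = Mul(Mul(I, Pow(453, Rational(1, 2))), Pow(Add(Rational(-68539, 433199), Rational(-294203, 194338)), -1)) = Mul(Mul(I, Pow(453, Rational(1, 2))), Pow(Rational(-140768177579, 84187027262), -1)) = Mul(Mul(I, Pow(453, Rational(1, 2))), Rational(-84187027262, 140768177579)) = Mul(Rational(-84187027262, 140768177579), I, Pow(453, Rational(1, 2)))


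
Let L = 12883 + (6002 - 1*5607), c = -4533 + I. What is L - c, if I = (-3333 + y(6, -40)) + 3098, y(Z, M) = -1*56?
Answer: 18102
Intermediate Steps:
y(Z, M) = -56
I = -291 (I = (-3333 - 56) + 3098 = -3389 + 3098 = -291)
c = -4824 (c = -4533 - 291 = -4824)
L = 13278 (L = 12883 + (6002 - 5607) = 12883 + 395 = 13278)
L - c = 13278 - 1*(-4824) = 13278 + 4824 = 18102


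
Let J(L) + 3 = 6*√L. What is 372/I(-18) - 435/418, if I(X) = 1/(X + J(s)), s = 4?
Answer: -1399899/418 ≈ -3349.0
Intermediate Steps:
J(L) = -3 + 6*√L
I(X) = 1/(9 + X) (I(X) = 1/(X + (-3 + 6*√4)) = 1/(X + (-3 + 6*2)) = 1/(X + (-3 + 12)) = 1/(X + 9) = 1/(9 + X))
372/I(-18) - 435/418 = 372/(1/(9 - 18)) - 435/418 = 372/(1/(-9)) - 435*1/418 = 372/(-⅑) - 435/418 = 372*(-9) - 435/418 = -3348 - 435/418 = -1399899/418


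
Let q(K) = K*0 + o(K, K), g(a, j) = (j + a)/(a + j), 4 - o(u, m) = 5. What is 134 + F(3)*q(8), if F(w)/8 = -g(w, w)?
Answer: 142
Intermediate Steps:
o(u, m) = -1 (o(u, m) = 4 - 1*5 = 4 - 5 = -1)
g(a, j) = 1 (g(a, j) = (a + j)/(a + j) = 1)
F(w) = -8 (F(w) = 8*(-1*1) = 8*(-1) = -8)
q(K) = -1 (q(K) = K*0 - 1 = 0 - 1 = -1)
134 + F(3)*q(8) = 134 - 8*(-1) = 134 + 8 = 142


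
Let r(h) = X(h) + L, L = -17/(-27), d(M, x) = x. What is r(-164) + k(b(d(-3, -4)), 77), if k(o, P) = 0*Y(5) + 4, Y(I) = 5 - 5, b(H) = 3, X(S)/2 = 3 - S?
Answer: 9143/27 ≈ 338.63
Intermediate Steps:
X(S) = 6 - 2*S (X(S) = 2*(3 - S) = 6 - 2*S)
Y(I) = 0
L = 17/27 (L = -17*(-1/27) = 17/27 ≈ 0.62963)
r(h) = 179/27 - 2*h (r(h) = (6 - 2*h) + 17/27 = 179/27 - 2*h)
k(o, P) = 4 (k(o, P) = 0*0 + 4 = 0 + 4 = 4)
r(-164) + k(b(d(-3, -4)), 77) = (179/27 - 2*(-164)) + 4 = (179/27 + 328) + 4 = 9035/27 + 4 = 9143/27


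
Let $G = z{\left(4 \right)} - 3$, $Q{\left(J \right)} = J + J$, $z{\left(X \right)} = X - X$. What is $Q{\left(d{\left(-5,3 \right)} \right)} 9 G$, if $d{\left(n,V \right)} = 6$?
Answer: $-324$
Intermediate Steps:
$z{\left(X \right)} = 0$
$Q{\left(J \right)} = 2 J$
$G = -3$ ($G = 0 - 3 = -3$)
$Q{\left(d{\left(-5,3 \right)} \right)} 9 G = 2 \cdot 6 \cdot 9 \left(-3\right) = 12 \cdot 9 \left(-3\right) = 108 \left(-3\right) = -324$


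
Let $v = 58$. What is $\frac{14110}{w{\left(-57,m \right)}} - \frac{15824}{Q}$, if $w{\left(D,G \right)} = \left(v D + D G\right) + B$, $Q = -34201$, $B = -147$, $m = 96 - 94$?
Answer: $- \frac{18527474}{5304129} \approx -3.493$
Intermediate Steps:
$m = 2$
$w{\left(D,G \right)} = -147 + 58 D + D G$ ($w{\left(D,G \right)} = \left(58 D + D G\right) - 147 = -147 + 58 D + D G$)
$\frac{14110}{w{\left(-57,m \right)}} - \frac{15824}{Q} = \frac{14110}{-147 + 58 \left(-57\right) - 114} - \frac{15824}{-34201} = \frac{14110}{-147 - 3306 - 114} - - \frac{688}{1487} = \frac{14110}{-3567} + \frac{688}{1487} = 14110 \left(- \frac{1}{3567}\right) + \frac{688}{1487} = - \frac{14110}{3567} + \frac{688}{1487} = - \frac{18527474}{5304129}$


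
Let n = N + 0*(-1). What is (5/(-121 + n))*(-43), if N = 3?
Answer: 215/118 ≈ 1.8220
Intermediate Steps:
n = 3 (n = 3 + 0*(-1) = 3 + 0 = 3)
(5/(-121 + n))*(-43) = (5/(-121 + 3))*(-43) = (5/(-118))*(-43) = -1/118*5*(-43) = -5/118*(-43) = 215/118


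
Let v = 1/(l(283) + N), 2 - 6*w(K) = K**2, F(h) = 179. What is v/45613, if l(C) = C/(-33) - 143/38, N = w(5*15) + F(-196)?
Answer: -627/22035959591 ≈ -2.8453e-8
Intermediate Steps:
w(K) = 1/3 - K**2/6
N = -4549/6 (N = (1/3 - (5*15)**2/6) + 179 = (1/3 - 1/6*75**2) + 179 = (1/3 - 1/6*5625) + 179 = (1/3 - 1875/2) + 179 = -5623/6 + 179 = -4549/6 ≈ -758.17)
l(C) = -143/38 - C/33 (l(C) = C*(-1/33) - 143*1/38 = -C/33 - 143/38 = -143/38 - C/33)
v = -627/483107 (v = 1/((-143/38 - 1/33*283) - 4549/6) = 1/((-143/38 - 283/33) - 4549/6) = 1/(-15473/1254 - 4549/6) = 1/(-483107/627) = -627/483107 ≈ -0.0012978)
v/45613 = -627/483107/45613 = -627/483107*1/45613 = -627/22035959591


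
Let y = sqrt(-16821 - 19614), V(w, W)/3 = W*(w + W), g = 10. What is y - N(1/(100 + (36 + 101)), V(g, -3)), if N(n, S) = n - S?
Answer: -14932/237 + I*sqrt(36435) ≈ -63.004 + 190.88*I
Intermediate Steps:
V(w, W) = 3*W*(W + w) (V(w, W) = 3*(W*(w + W)) = 3*(W*(W + w)) = 3*W*(W + w))
y = I*sqrt(36435) (y = sqrt(-36435) = I*sqrt(36435) ≈ 190.88*I)
y - N(1/(100 + (36 + 101)), V(g, -3)) = I*sqrt(36435) - (1/(100 + (36 + 101)) - 3*(-3)*(-3 + 10)) = I*sqrt(36435) - (1/(100 + 137) - 3*(-3)*7) = I*sqrt(36435) - (1/237 - 1*(-63)) = I*sqrt(36435) - (1/237 + 63) = I*sqrt(36435) - 1*14932/237 = I*sqrt(36435) - 14932/237 = -14932/237 + I*sqrt(36435)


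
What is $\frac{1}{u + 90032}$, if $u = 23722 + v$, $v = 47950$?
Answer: $\frac{1}{161704} \approx 6.1841 \cdot 10^{-6}$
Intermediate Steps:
$u = 71672$ ($u = 23722 + 47950 = 71672$)
$\frac{1}{u + 90032} = \frac{1}{71672 + 90032} = \frac{1}{161704}$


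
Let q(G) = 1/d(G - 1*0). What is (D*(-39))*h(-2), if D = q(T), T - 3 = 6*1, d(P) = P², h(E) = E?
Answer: 26/27 ≈ 0.96296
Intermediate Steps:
T = 9 (T = 3 + 6*1 = 3 + 6 = 9)
q(G) = G⁻² (q(G) = 1/((G - 1*0)²) = 1/((G + 0)²) = 1/(G²) = G⁻²)
D = 1/81 (D = 9⁻² = 1/81 ≈ 0.012346)
(D*(-39))*h(-2) = ((1/81)*(-39))*(-2) = -13/27*(-2) = 26/27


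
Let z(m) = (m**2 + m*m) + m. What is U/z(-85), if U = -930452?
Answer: -930452/14365 ≈ -64.772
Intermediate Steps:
z(m) = m + 2*m**2 (z(m) = (m**2 + m**2) + m = 2*m**2 + m = m + 2*m**2)
U/z(-85) = -930452*(-1/(85*(1 + 2*(-85)))) = -930452*(-1/(85*(1 - 170))) = -930452/((-85*(-169))) = -930452/14365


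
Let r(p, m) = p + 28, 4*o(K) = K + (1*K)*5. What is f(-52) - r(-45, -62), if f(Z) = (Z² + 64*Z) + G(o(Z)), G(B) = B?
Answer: -685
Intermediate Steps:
o(K) = 3*K/2 (o(K) = (K + (1*K)*5)/4 = (K + K*5)/4 = (K + 5*K)/4 = (6*K)/4 = 3*K/2)
r(p, m) = 28 + p
f(Z) = Z² + 131*Z/2 (f(Z) = (Z² + 64*Z) + 3*Z/2 = Z² + 131*Z/2)
f(-52) - r(-45, -62) = (½)*(-52)*(131 + 2*(-52)) - (28 - 45) = (½)*(-52)*(131 - 104) - 1*(-17) = (½)*(-52)*27 + 17 = -702 + 17 = -685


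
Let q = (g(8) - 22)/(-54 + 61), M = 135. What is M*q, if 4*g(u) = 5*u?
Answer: -1620/7 ≈ -231.43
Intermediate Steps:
g(u) = 5*u/4 (g(u) = (5*u)/4 = 5*u/4)
q = -12/7 (q = ((5/4)*8 - 22)/(-54 + 61) = (10 - 22)/7 = -12*⅐ = -12/7 ≈ -1.7143)
M*q = 135*(-12/7) = -1620/7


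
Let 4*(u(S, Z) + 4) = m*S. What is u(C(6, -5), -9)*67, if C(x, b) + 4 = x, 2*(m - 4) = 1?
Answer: -469/4 ≈ -117.25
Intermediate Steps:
m = 9/2 (m = 4 + (½)*1 = 4 + ½ = 9/2 ≈ 4.5000)
C(x, b) = -4 + x
u(S, Z) = -4 + 9*S/8 (u(S, Z) = -4 + (9*S/2)/4 = -4 + 9*S/8)
u(C(6, -5), -9)*67 = (-4 + 9*(-4 + 6)/8)*67 = (-4 + (9/8)*2)*67 = (-4 + 9/4)*67 = -7/4*67 = -469/4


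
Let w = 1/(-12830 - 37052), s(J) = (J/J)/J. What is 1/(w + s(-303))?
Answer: -15114246/50185 ≈ -301.17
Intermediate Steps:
s(J) = 1/J
w = -1/49882 (w = 1/(-49882) = -1/49882 ≈ -2.0047e-5)
1/(w + s(-303)) = 1/(-1/49882 + 1/(-303)) = 1/(-1/49882 - 1/303) = 1/(-50185/15114246) = -15114246/50185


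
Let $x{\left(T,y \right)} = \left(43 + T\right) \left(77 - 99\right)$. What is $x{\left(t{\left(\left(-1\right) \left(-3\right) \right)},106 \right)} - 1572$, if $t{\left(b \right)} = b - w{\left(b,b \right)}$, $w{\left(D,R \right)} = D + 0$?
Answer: $-2518$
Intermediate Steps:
$w{\left(D,R \right)} = D$
$t{\left(b \right)} = 0$ ($t{\left(b \right)} = b - b = 0$)
$x{\left(T,y \right)} = -946 - 22 T$ ($x{\left(T,y \right)} = \left(43 + T\right) \left(-22\right) = -946 - 22 T$)
$x{\left(t{\left(\left(-1\right) \left(-3\right) \right)},106 \right)} - 1572 = \left(-946 - 0\right) - 1572 = \left(-946 + 0\right) - 1572 = -946 - 1572 = -2518$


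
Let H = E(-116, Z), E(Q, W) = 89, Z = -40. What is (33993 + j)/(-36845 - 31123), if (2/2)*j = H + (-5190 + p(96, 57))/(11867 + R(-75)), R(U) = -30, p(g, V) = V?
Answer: -403423501/804537216 ≈ -0.50144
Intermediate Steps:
H = 89
j = 1048360/11837 (j = 89 + (-5190 + 57)/(11867 - 30) = 89 - 5133/11837 = 1048360/11837 ≈ 88.566)
(33993 + j)/(-36845 - 31123) = (33993 + 1048360/11837)/(-36845 - 31123) = (403423501/11837)/(-67968) = (403423501/11837)*(-1/67968) = -403423501/804537216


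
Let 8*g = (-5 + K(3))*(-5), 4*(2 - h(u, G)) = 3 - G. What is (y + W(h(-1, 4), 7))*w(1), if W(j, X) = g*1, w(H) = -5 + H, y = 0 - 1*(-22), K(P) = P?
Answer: -93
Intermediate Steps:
h(u, G) = 5/4 + G/4 (h(u, G) = 2 - (3 - G)/4 = 2 + (-¾ + G/4) = 5/4 + G/4)
g = 5/4 (g = ((-5 + 3)*(-5))/8 = (-2*(-5))/8 = (⅛)*10 = 5/4 ≈ 1.2500)
y = 22 (y = 0 + 22 = 22)
W(j, X) = 5/4 (W(j, X) = (5/4)*1 = 5/4)
(y + W(h(-1, 4), 7))*w(1) = (22 + 5/4)*(-5 + 1) = (93/4)*(-4) = -93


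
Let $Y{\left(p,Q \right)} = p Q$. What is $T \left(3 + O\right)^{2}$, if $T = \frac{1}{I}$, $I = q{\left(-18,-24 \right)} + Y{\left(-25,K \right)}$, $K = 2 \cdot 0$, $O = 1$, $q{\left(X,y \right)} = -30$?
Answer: $- \frac{8}{15} \approx -0.53333$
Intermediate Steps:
$K = 0$
$Y{\left(p,Q \right)} = Q p$
$I = -30$ ($I = -30 + 0 \left(-25\right) = -30 + 0 = -30$)
$T = - \frac{1}{30}$ ($T = \frac{1}{-30} = - \frac{1}{30} \approx -0.033333$)
$T \left(3 + O\right)^{2} = - \frac{\left(3 + 1\right)^{2}}{30} = - \frac{4^{2}}{30} = \left(- \frac{1}{30}\right) 16 = - \frac{8}{15}$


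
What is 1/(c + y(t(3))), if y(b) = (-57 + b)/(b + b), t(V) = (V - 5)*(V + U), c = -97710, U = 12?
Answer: -20/1954171 ≈ -1.0235e-5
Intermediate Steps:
t(V) = (-5 + V)*(12 + V) (t(V) = (V - 5)*(V + 12) = (-5 + V)*(12 + V))
y(b) = (-57 + b)/(2*b) (y(b) = (-57 + b)/((2*b)) = (-57 + b)*(1/(2*b)) = (-57 + b)/(2*b))
1/(c + y(t(3))) = 1/(-97710 + (-57 + (-60 + 3² + 7*3))/(2*(-60 + 3² + 7*3))) = 1/(-97710 + (-57 + (-60 + 9 + 21))/(2*(-60 + 9 + 21))) = 1/(-97710 + (½)*(-57 - 30)/(-30)) = 1/(-97710 + (½)*(-1/30)*(-87)) = 1/(-97710 + 29/20) = 1/(-1954171/20) = -20/1954171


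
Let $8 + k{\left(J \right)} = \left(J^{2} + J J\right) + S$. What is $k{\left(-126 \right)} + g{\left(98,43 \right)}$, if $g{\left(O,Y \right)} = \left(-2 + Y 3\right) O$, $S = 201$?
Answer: $44391$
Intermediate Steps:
$g{\left(O,Y \right)} = O \left(-2 + 3 Y\right)$ ($g{\left(O,Y \right)} = \left(-2 + 3 Y\right) O = O \left(-2 + 3 Y\right)$)
$k{\left(J \right)} = 193 + 2 J^{2}$ ($k{\left(J \right)} = -8 + \left(\left(J^{2} + J J\right) + 201\right) = -8 + \left(\left(J^{2} + J^{2}\right) + 201\right) = -8 + \left(2 J^{2} + 201\right) = -8 + \left(201 + 2 J^{2}\right) = 193 + 2 J^{2}$)
$k{\left(-126 \right)} + g{\left(98,43 \right)} = \left(193 + 2 \left(-126\right)^{2}\right) + 98 \left(-2 + 3 \cdot 43\right) = \left(193 + 2 \cdot 15876\right) + 98 \left(-2 + 129\right) = \left(193 + 31752\right) + 98 \cdot 127 = 31945 + 12446 = 44391$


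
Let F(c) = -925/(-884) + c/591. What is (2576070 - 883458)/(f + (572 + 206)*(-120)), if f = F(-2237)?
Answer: -884294983728/48776802673 ≈ -18.129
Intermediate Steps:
F(c) = 925/884 + c/591 (F(c) = -925*(-1/884) + c*(1/591) = 925/884 + c/591)
f = -1430833/522444 (f = 925/884 + (1/591)*(-2237) = 925/884 - 2237/591 = -1430833/522444 ≈ -2.7387)
(2576070 - 883458)/(f + (572 + 206)*(-120)) = (2576070 - 883458)/(-1430833/522444 + (572 + 206)*(-120)) = 1692612/(-1430833/522444 + 778*(-120)) = 1692612/(-1430833/522444 - 93360) = 1692612/(-48776802673/522444) = 1692612*(-522444/48776802673) = -884294983728/48776802673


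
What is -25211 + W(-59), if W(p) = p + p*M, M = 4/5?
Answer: -126586/5 ≈ -25317.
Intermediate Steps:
M = ⅘ (M = 4*(⅕) = ⅘ ≈ 0.80000)
W(p) = 9*p/5 (W(p) = p + p*(⅘) = p + 4*p/5 = 9*p/5)
-25211 + W(-59) = -25211 + (9/5)*(-59) = -25211 - 531/5 = -126586/5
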